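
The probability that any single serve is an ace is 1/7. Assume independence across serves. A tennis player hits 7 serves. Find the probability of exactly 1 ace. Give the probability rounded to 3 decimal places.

X ~ Binomial(n=7, p=0.142857).
P(X=1) = C(7,1) · p^1 · (1−p)^6
= 7 · 0.14286 · 0.39657 = 0.39657

0.397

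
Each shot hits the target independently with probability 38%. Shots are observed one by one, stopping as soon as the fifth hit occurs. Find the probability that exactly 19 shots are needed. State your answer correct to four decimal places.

Y = trial on which the fifth success occurs; negative binomial, r=5, p=0.38.
P(Y=19) = C(18,4) · p^5 · (1−p)^14
= 3060 · 0.0079235 · 0.0012402 = 0.030069

0.0301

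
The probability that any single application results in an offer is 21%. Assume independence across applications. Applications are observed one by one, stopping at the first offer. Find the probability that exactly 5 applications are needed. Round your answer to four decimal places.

0.0818

Geometric (trials to first success), p = 0.21.
P(Y = 5) = (1−p)^4 · p = 0.3895 · 0.21 = 0.081795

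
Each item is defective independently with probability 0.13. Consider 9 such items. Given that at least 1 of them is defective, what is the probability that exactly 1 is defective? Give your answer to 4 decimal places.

X ~ Binomial(9, 0.13). Want P(X=1 | X≥1) = P(X=1) / P(X≥1).
P(X=1) = C(9,1)·0.13^1·0.87^8 = 0.384008
P(X≥1) = 1 − 0.285544 = 0.714456
Ratio = 0.384008 / 0.714456 = 0.537483

0.5375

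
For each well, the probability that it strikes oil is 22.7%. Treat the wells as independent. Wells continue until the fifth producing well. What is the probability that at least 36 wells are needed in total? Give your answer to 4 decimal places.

0.0753

Needing more than 35 wells ⇔ fewer than 5 successes in the first 35. With X ~ Binomial(35, 0.227), P(Y > 35) = P(X ≤ 4).
  k=0: C(35,0)·0.227^0·0.773^35 = 0.000122
  k=1: C(35,1)·0.227^1·0.773^34 = 0.001254
  k=2: C(35,2)·0.227^2·0.773^33 = 0.006259
  k=3: C(35,3)·0.227^3·0.773^32 = 0.020218
  k=4: C(35,4)·0.227^4·0.773^31 = 0.047497
P(X ≤ 4) = 0.075349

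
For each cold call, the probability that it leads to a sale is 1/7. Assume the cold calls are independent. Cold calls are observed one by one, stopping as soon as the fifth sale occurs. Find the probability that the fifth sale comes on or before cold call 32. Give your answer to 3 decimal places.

Finishing within 32 cold calls ⇔ at least 5 successes in the first 32. With X ~ Binomial(32, 0.142857), P(Y ≤ 32) = 1 − P(X ≤ 4).
  k=0: C(32,0)·0.142857^0·0.857143^32 = 0.00721
  k=1: C(32,1)·0.142857^1·0.857143^31 = 0.03843
  k=2: C(32,2)·0.142857^2·0.857143^30 = 0.09928
  k=3: C(32,3)·0.142857^3·0.857143^29 = 0.16547
  k=4: C(32,4)·0.142857^4·0.857143^28 = 0.19995
1 − 0.51035 = 0.48965

0.490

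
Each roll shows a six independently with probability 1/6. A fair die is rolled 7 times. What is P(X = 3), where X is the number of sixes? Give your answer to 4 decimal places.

X ~ Binomial(n=7, p=0.166667).
P(X=3) = C(7,3) · p^3 · (1−p)^4
= 35 · 0.0046296 · 0.48225 = 0.078143

0.0781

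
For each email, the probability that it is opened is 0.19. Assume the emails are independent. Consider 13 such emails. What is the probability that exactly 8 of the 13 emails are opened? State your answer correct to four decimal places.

X ~ Binomial(n=13, p=0.19).
P(X=8) = C(13,8) · p^8 · (1−p)^5
= 1287 · 1.6984e-06 · 0.34868 = 0.000762

0.0008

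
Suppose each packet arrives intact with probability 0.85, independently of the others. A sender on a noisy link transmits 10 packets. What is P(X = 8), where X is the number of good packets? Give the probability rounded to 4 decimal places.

X ~ Binomial(n=10, p=0.85).
P(X=8) = C(10,8) · p^8 · (1−p)^2
= 45 · 0.27249 · 0.0225 = 0.275897

0.2759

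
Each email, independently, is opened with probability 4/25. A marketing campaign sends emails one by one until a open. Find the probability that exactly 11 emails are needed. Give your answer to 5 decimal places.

0.02798

Geometric (trials to first success), p = 0.16.
P(Y = 11) = (1−p)^10 · p = 0.1749 · 0.16 = 0.0279842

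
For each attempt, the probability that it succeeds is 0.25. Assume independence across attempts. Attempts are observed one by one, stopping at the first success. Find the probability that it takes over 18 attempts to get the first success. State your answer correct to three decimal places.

Y = number of attempts to the first success; geometric, p = 0.25.
P(Y > 18) = P(first 18 all fail) = (1−p)^18 = 0.00564

0.006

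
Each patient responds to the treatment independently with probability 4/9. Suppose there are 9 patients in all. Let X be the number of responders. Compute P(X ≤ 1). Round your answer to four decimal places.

X ~ Binomial(9, 0.444444); P(X ≤ 1) = Σ C(9,k) p^k (1−p)^(9−k) over k:
  k=0: C(9,0)·0.444444^0·0.555556^9 = 0.005041
  k=1: C(9,1)·0.444444^1·0.555556^8 = 0.036298
Total = 0.041339

0.0413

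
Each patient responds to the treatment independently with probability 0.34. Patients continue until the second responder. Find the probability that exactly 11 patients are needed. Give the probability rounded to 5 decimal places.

0.02747

Y = trial on which the second success occurs; negative binomial, r=2, p=0.34.
P(Y=11) = C(10,1) · p^2 · (1−p)^9
= 10 · 0.1156 · 0.023763 = 0.0274697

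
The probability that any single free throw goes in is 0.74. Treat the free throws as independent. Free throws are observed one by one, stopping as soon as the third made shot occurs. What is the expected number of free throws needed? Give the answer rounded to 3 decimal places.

4.054

Y = total free throws until the third success; negative binomial with r=3, p=0.74.
E[Y] = r / p = 3 / 0.74 = 4.05405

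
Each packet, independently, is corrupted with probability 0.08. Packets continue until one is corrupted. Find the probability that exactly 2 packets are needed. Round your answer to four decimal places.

0.0736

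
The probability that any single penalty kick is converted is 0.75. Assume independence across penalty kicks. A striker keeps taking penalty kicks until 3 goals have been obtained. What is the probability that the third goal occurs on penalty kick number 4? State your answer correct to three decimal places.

0.316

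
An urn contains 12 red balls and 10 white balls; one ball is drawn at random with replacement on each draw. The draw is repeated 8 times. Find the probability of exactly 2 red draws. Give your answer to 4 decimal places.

X ~ Binomial(n=8, p=0.545455).
P(X=2) = C(8,2) · p^2 · (1−p)^6
= 28 · 0.29752 · 0.0088199 = 0.073475

0.0735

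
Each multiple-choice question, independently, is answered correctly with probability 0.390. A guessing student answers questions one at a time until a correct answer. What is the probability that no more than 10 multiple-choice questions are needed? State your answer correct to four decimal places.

0.9929

Y = number of multiple-choice questions to the first success; geometric, p = 0.39.
P(Y ≤ 10) = 1 − (1−p)^10 = 1 − 0.007133 = 0.992867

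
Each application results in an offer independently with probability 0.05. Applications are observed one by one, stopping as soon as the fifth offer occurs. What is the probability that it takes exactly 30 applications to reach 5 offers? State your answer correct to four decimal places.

Y = trial on which the fifth success occurs; negative binomial, r=5, p=0.05.
P(Y=30) = C(29,4) · p^5 · (1−p)^25
= 23751 · 3.125e-07 · 0.27739 = 0.002059

0.0021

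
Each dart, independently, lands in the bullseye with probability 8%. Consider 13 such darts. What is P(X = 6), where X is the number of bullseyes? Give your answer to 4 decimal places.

X ~ Binomial(n=13, p=0.08).
P(X=6) = C(13,6) · p^6 · (1−p)^7
= 1716 · 2.6214e-07 · 0.55785 = 0.000251

0.0003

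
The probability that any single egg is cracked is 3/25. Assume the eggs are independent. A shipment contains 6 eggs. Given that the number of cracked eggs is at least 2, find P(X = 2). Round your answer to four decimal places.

0.8323

X ~ Binomial(6, 0.12). Want P(X=2 | X≥2) = P(X=2) / P(X≥2).
P(X=2) = C(6,2)·0.12^2·0.88^4 = 0.129534
P(X≥2) = 1 − 0.464404 − 0.379967 = 0.155629
Ratio = 0.129534 / 0.155629 = 0.832327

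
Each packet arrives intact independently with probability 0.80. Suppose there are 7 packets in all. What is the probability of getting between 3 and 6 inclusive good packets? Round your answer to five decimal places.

X ~ Binomial(7, 0.80); P(3 ≤ X ≤ 6) = Σ C(7,k) p^k (1−p)^(7−k) over k:
  k=3: C(7,3)·0.80^3·0.20^4 = 0.0286720
  k=4: C(7,4)·0.80^4·0.20^3 = 0.1146880
  k=5: C(7,5)·0.80^5·0.20^2 = 0.2752512
  k=6: C(7,6)·0.80^6·0.20^1 = 0.3670016
Total = 0.7856128

0.78561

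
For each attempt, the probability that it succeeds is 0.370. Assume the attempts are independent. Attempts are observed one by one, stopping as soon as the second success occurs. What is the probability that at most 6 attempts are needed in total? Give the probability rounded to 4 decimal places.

Finishing within 6 attempts ⇔ at least 2 successes in the first 6. With X ~ Binomial(6, 0.37), P(Y ≤ 6) = 1 − P(X ≤ 1).
  k=0: C(6,0)·0.37^0·0.63^6 = 0.062524
  k=1: C(6,1)·0.37^1·0.63^5 = 0.220321
1 − 0.282844 = 0.717156

0.7172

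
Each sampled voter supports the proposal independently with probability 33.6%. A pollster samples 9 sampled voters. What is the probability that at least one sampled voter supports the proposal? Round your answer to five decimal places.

P(at least one) = 1 − P(none) = 1 − (1 − 0.336)^9
= 1 − 0.0250907 = 0.9749093

0.97491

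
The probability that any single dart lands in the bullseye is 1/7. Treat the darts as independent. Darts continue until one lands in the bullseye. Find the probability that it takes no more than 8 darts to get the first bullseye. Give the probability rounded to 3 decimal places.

0.709

Y = number of darts to the first success; geometric, p = 0.142857.
P(Y ≤ 8) = 1 − (1−p)^8 = 1 − 0.29136 = 0.70864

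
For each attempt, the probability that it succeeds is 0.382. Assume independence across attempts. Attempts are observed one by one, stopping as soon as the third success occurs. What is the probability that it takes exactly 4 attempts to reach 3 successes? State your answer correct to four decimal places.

0.1033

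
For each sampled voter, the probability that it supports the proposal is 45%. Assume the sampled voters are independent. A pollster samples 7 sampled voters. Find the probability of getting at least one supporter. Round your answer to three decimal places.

0.985

P(at least one) = 1 − P(none) = 1 − (1 − 0.45)^7
= 1 − 0.01522 = 0.98478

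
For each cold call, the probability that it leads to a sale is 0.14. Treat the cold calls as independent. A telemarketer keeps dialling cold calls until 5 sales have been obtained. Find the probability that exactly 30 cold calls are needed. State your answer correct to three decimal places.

0.029

Y = trial on which the fifth success occurs; negative binomial, r=5, p=0.14.
P(Y=30) = C(29,4) · p^5 · (1−p)^25
= 23751 · 5.3782e-05 · 0.023039 = 0.02943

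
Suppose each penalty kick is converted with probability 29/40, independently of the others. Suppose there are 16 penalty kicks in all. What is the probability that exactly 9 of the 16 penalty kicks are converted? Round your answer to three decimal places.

X ~ Binomial(n=16, p=0.725).
P(X=9) = C(16,9) · p^9 · (1−p)^7
= 11440 · 0.05534 · 0.00011894 = 0.07530

0.075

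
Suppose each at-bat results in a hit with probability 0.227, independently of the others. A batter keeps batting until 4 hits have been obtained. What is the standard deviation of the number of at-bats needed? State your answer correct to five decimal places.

Y = total at-bats until the fourth success; negative binomial with r=4, p=0.227.
SD(Y) = √[r(1−p)/p²] = √(60.0050457) = 7.7462924

7.74629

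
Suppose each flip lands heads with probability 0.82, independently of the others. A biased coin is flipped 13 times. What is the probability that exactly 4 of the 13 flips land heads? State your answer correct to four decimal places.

0.0001

X ~ Binomial(n=13, p=0.82).
P(X=4) = C(13,4) · p^4 · (1−p)^9
= 715 · 0.45212 · 1.9836e-07 = 0.000064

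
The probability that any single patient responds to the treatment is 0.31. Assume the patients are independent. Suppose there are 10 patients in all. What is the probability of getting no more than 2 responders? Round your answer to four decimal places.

X ~ Binomial(10, 0.31); P(X ≤ 2) = Σ C(10,k) p^k (1−p)^(10−k) over k:
  k=0: C(10,0)·0.31^0·0.69^10 = 0.024462
  k=1: C(10,1)·0.31^1·0.69^9 = 0.109901
  k=2: C(10,2)·0.31^2·0.69^8 = 0.222192
Total = 0.356556

0.3566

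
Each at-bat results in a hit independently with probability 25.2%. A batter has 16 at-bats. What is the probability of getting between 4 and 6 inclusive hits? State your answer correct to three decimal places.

X ~ Binomial(16, 0.252); P(4 ≤ X ≤ 6) = Σ C(16,k) p^k (1−p)^(16−k) over k:
  k=4: C(16,4)·0.252^4·0.748^12 = 0.22516
  k=5: C(16,5)·0.252^5·0.748^11 = 0.18206
  k=6: C(16,6)·0.252^6·0.748^10 = 0.11245
Total = 0.51966

0.520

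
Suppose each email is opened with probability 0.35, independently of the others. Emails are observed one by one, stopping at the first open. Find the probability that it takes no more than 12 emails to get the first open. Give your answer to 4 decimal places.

Y = number of emails to the first success; geometric, p = 0.35.
P(Y ≤ 12) = 1 − (1−p)^12 = 1 − 0.005688 = 0.994312

0.9943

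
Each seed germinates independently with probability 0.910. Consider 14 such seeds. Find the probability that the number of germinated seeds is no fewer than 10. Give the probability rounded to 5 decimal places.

0.99410

X ~ Binomial(14, 0.91); P(X ≥ 10) = Σ C(14,k) p^k (1−p)^(14−k) over k:
  k=10: C(14,10)·0.91^10·0.09^4 = 0.0255751
  k=11: C(14,11)·0.91^11·0.09^3 = 0.0940339
  k=12: C(14,12)·0.91^12·0.09^2 = 0.2376967
  k=13: C(14,13)·0.91^13·0.09^1 = 0.3697504
  k=14: C(14,14)·0.91^14·0.09^0 = 0.2670420
Total = 0.9940980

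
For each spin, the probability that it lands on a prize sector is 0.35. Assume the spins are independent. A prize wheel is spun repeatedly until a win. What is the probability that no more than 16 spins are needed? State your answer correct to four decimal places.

Y = number of spins to the first success; geometric, p = 0.35.
P(Y ≤ 16) = 1 − (1−p)^16 = 1 − 0.001015 = 0.998985

0.9990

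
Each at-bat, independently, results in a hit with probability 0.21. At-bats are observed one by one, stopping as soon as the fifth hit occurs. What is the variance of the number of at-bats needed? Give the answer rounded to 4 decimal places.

89.5692

Y = total at-bats until the fifth success; negative binomial with r=5, p=0.21.
Var(Y) = r(1−p)/p² = 5·0.79 / 0.21² = 89.569161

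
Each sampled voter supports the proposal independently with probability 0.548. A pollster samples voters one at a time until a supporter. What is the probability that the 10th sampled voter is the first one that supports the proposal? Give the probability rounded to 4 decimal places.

0.0004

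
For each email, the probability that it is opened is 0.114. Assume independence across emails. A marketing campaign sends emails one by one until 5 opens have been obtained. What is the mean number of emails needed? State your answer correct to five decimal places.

Y = total emails until the fifth success; negative binomial with r=5, p=0.114.
E[Y] = r / p = 5 / 0.114 = 43.8596491

43.85965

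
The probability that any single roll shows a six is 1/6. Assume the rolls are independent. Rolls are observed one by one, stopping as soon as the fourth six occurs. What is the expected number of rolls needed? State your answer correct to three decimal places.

24.000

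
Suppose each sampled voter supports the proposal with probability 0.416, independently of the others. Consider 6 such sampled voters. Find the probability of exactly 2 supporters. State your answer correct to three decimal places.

0.302

X ~ Binomial(n=6, p=0.416).
P(X=2) = C(6,2) · p^2 · (1−p)^4
= 15 · 0.17306 · 0.11632 = 0.30195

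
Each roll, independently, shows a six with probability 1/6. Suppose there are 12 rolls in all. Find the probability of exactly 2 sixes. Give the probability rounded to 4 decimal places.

X ~ Binomial(n=12, p=0.166667).
P(X=2) = C(12,2) · p^2 · (1−p)^10
= 66 · 0.027778 · 0.16151 = 0.296094

0.2961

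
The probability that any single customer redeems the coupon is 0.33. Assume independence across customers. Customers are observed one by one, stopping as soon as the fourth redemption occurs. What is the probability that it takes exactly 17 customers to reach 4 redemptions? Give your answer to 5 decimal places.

Y = trial on which the fourth success occurs; negative binomial, r=4, p=0.33.
P(Y=17) = C(16,3) · p^4 · (1−p)^13
= 560 · 0.011859 · 0.0054824 = 0.0364096

0.03641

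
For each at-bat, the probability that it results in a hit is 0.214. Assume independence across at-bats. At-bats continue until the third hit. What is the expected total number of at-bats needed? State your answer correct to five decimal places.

Y = total at-bats until the third success; negative binomial with r=3, p=0.214.
E[Y] = r / p = 3 / 0.214 = 14.0186916

14.01869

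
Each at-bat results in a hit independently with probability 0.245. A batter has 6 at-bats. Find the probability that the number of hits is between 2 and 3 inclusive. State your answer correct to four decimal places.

0.4191

X ~ Binomial(6, 0.245); P(2 ≤ X ≤ 3) = Σ C(6,k) p^k (1−p)^(6−k) over k:
  k=2: C(6,2)·0.245^2·0.755^4 = 0.292557
  k=3: C(6,3)·0.245^3·0.755^3 = 0.126581
Total = 0.419139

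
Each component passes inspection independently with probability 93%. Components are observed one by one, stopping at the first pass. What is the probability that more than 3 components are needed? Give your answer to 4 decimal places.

0.0003

Y = number of components to the first success; geometric, p = 0.93.
P(Y > 3) = P(first 3 all fail) = (1−p)^3 = 0.000343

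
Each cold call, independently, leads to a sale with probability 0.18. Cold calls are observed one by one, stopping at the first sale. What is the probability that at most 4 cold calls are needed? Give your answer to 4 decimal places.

0.5479

Y = number of cold calls to the first success; geometric, p = 0.18.
P(Y ≤ 4) = 1 − (1−p)^4 = 1 − 0.452122 = 0.547878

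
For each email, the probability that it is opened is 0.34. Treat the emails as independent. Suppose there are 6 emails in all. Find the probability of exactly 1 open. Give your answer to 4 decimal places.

X ~ Binomial(n=6, p=0.34).
P(X=1) = C(6,1) · p^1 · (1−p)^5
= 6 · 0.34 · 0.12523 = 0.255476

0.2555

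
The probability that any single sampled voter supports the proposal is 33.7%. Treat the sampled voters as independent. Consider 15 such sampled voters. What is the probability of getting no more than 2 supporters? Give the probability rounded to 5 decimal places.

X ~ Binomial(15, 0.337); P(X ≤ 2) = Σ C(15,k) p^k (1−p)^(15−k) over k:
  k=0: C(15,0)·0.337^0·0.663^15 = 0.0021023
  k=1: C(15,1)·0.337^1·0.663^14 = 0.0160292
  k=2: C(15,2)·0.337^2·0.663^13 = 0.0570328
Total = 0.0751643

0.07516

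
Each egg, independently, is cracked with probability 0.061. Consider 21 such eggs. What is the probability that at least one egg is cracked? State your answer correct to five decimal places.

P(at least one) = 1 − P(none) = 1 − (1 − 0.061)^21
= 1 − 0.2666720 = 0.7333280

0.73333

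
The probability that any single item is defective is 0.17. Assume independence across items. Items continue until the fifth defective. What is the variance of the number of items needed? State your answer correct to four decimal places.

Y = total items until the fifth success; negative binomial with r=5, p=0.17.
Var(Y) = r(1−p)/p² = 5·0.83 / 0.17² = 143.598616

143.5986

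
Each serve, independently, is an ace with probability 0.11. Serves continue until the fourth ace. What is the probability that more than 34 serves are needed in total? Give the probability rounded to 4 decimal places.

Needing more than 34 serves ⇔ fewer than 4 successes in the first 34. With X ~ Binomial(34, 0.11), P(Y > 34) = P(X ≤ 3).
  k=0: C(34,0)·0.11^0·0.89^34 = 0.019022
  k=1: C(34,1)·0.11^1·0.89^33 = 0.079936
  k=2: C(34,2)·0.11^2·0.89^32 = 0.163015
  k=3: C(34,3)·0.11^3·0.89^31 = 0.214912
P(X ≤ 3) = 0.476885

0.4769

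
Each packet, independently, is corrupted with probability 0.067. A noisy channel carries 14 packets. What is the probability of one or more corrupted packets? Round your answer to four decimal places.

0.6213

P(at least one) = 1 − P(none) = 1 − (1 − 0.067)^14
= 1 − 0.378742 = 0.621258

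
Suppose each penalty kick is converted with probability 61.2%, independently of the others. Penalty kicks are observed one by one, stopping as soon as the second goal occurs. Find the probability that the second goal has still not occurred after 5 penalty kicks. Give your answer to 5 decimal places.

0.07814

Needing more than 5 penalty kicks ⇔ fewer than 2 successes in the first 5. With X ~ Binomial(5, 0.612), P(Y > 5) = P(X ≤ 1).
  k=0: C(5,0)·0.612^0·0.388^5 = 0.0087934
  k=1: C(5,1)·0.612^1·0.388^4 = 0.0693503
P(X ≤ 1) = 0.0781437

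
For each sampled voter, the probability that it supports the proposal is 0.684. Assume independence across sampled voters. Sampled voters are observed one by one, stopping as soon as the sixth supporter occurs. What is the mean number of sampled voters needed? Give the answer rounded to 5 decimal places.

Y = total sampled voters until the sixth success; negative binomial with r=6, p=0.684.
E[Y] = r / p = 6 / 0.684 = 8.7719298

8.77193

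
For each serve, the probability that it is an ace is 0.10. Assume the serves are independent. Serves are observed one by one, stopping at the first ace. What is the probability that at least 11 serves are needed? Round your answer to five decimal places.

0.34868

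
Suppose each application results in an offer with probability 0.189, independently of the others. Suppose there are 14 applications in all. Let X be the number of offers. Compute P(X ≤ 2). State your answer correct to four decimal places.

X ~ Binomial(14, 0.189); P(X ≤ 2) = Σ C(14,k) p^k (1−p)^(14−k) over k:
  k=0: C(14,0)·0.189^0·0.811^14 = 0.053247
  k=1: C(14,1)·0.189^1·0.811^13 = 0.173724
  k=2: C(14,2)·0.189^2·0.811^12 = 0.263157
Total = 0.490128

0.4901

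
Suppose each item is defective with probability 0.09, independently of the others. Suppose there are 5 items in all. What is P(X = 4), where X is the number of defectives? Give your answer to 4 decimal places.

0.0003

X ~ Binomial(n=5, p=0.09).
P(X=4) = C(5,4) · p^4 · (1−p)^1
= 5 · 6.561e-05 · 0.91 = 0.000299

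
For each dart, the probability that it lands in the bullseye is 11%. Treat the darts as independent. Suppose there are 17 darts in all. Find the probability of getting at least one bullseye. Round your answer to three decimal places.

P(at least one) = 1 − P(none) = 1 − (1 − 0.11)^17
= 1 − 0.13792 = 0.86208

0.862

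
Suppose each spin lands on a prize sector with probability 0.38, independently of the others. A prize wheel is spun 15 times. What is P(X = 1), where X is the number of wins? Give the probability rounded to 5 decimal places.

X ~ Binomial(n=15, p=0.38).
P(X=1) = C(15,1) · p^1 · (1−p)^14
= 15 · 0.38 · 0.0012402 = 0.0070690

0.00707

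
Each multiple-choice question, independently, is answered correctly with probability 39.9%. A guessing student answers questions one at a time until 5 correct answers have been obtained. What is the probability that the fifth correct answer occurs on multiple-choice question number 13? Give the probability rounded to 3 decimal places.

Y = trial on which the fifth success occurs; negative binomial, r=5, p=0.399.
P(Y=13) = C(12,4) · p^5 · (1−p)^8
= 495 · 0.010113 · 0.017021 = 0.08521

0.085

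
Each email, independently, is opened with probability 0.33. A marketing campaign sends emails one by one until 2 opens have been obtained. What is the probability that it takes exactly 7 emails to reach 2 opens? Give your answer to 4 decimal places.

0.0882

Y = trial on which the second success occurs; negative binomial, r=2, p=0.33.
P(Y=7) = C(6,1) · p^2 · (1−p)^5
= 6 · 0.1089 · 0.13501 = 0.088217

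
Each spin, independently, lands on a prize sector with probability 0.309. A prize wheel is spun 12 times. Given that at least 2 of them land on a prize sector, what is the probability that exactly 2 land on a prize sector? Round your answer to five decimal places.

X ~ Binomial(12, 0.309). Want P(X=2 | X≥2) = P(X=2) / P(X≥2).
P(X=2) = C(12,2)·0.309^2·0.691^10 = 0.1564017
P(X≥2) = 1 − 0.0118505 − 0.0635914 = 0.9245581
Ratio = 0.1564017 / 0.9245581 = 0.1691637

0.16916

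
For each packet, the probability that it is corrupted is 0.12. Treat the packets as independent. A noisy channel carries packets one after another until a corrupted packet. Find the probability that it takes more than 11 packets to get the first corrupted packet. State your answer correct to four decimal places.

0.2451

Y = number of packets to the first success; geometric, p = 0.12.
P(Y > 11) = P(first 11 all fail) = (1−p)^11 = 0.245081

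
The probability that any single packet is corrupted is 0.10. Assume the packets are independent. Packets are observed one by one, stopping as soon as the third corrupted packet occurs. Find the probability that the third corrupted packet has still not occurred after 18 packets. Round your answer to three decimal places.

0.734

Needing more than 18 packets ⇔ fewer than 3 successes in the first 18. With X ~ Binomial(18, 0.10), P(Y > 18) = P(X ≤ 2).
  k=0: C(18,0)·0.10^0·0.90^18 = 0.15009
  k=1: C(18,1)·0.10^1·0.90^17 = 0.30019
  k=2: C(18,2)·0.10^2·0.90^16 = 0.28351
P(X ≤ 2) = 0.73380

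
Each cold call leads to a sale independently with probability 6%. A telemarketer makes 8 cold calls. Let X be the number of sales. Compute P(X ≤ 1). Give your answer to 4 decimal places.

X ~ Binomial(8, 0.06); P(X ≤ 1) = Σ C(8,k) p^k (1−p)^(8−k) over k:
  k=0: C(8,0)·0.06^0·0.94^8 = 0.609569
  k=1: C(8,1)·0.06^1·0.94^7 = 0.311269
Total = 0.920838

0.9208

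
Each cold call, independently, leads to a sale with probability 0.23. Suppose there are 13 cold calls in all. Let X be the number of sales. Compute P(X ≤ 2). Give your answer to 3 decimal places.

0.396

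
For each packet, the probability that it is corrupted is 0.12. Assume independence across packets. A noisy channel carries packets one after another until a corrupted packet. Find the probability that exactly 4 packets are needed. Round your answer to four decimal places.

Geometric (trials to first success), p = 0.12.
P(Y = 4) = (1−p)^3 · p = 0.68147 · 0.12 = 0.081777

0.0818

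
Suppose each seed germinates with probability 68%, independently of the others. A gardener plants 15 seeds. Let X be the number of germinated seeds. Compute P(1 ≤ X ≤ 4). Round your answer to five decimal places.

X ~ Binomial(15, 0.68); P(1 ≤ X ≤ 4) = Σ C(15,k) p^k (1−p)^(15−k) over k:
  k=1: C(15,1)·0.68^1·0.32^14 = 0.0000012
  k=2: C(15,2)·0.68^2·0.32^13 = 0.0000179
  k=3: C(15,3)·0.68^3·0.32^12 = 0.0001649
  k=4: C(15,4)·0.68^4·0.32^11 = 0.0010515
Total = 0.0012356

0.00124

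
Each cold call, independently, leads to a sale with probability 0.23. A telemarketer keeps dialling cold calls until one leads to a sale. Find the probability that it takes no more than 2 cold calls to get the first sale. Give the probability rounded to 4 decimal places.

Y = number of cold calls to the first success; geometric, p = 0.23.
P(Y ≤ 2) = 1 − (1−p)^2 = 1 − 0.592900 = 0.407100

0.4071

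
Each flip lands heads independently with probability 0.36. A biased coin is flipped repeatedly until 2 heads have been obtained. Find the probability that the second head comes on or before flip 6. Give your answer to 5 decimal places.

0.69935

Finishing within 6 flips ⇔ at least 2 successes in the first 6. With X ~ Binomial(6, 0.36), P(Y ≤ 6) = 1 − P(X ≤ 1).
  k=0: C(6,0)·0.36^0·0.64^6 = 0.0687195
  k=1: C(6,1)·0.36^1·0.64^5 = 0.2319282
1 − 0.3006477 = 0.6993523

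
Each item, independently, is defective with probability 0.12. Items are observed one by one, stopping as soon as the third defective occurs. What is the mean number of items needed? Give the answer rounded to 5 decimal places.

25.00000

Y = total items until the third success; negative binomial with r=3, p=0.12.
E[Y] = r / p = 3 / 0.12 = 25.0000000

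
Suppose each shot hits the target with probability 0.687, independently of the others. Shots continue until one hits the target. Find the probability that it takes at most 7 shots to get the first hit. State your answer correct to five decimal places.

0.99971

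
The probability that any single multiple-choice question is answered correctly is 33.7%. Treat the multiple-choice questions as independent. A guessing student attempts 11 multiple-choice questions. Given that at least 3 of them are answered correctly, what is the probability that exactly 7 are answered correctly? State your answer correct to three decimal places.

X ~ Binomial(11, 0.337). Want P(X=7 | X≥3) = P(X=7) / P(X≥3).
P(X=7) = C(11,7)·0.337^7·0.663^4 = 0.03148
P(X≥3) = 1 − 0.01088 − 0.06084 − 0.15461 = 0.77367
Ratio = 0.03148 / 0.77367 = 0.04068

0.041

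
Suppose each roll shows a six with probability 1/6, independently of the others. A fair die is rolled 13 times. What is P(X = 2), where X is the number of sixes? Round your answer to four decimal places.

X ~ Binomial(n=13, p=0.166667).
P(X=2) = C(13,2) · p^2 · (1−p)^11
= 78 · 0.027778 · 0.13459 = 0.291607

0.2916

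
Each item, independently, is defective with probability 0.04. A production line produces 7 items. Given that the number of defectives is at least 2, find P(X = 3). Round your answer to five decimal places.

X ~ Binomial(7, 0.04). Want P(X=3 | X≥2) = P(X=3) / P(X≥2).
P(X=3) = C(7,3)·0.04^3·0.96^4 = 0.0019025
P(X≥2) = 1 − 0.7514475 − 0.2191722 = 0.0293803
Ratio = 0.0019025 / 0.0293803 = 0.0647554

0.06476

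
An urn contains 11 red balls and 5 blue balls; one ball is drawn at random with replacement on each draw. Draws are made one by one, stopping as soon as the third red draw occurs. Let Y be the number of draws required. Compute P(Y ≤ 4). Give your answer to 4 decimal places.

Finishing within 4 draws ⇔ at least 3 successes in the first 4. With X ~ Binomial(4, 0.6875), P(Y ≤ 4) = 1 − P(X ≤ 2).
  k=0: C(4,0)·0.6875^0·0.3125^4 = 0.009537
  k=1: C(4,1)·0.6875^1·0.3125^3 = 0.083923
  k=2: C(4,2)·0.6875^2·0.3125^2 = 0.276947
1 − 0.370407 = 0.629593

0.6296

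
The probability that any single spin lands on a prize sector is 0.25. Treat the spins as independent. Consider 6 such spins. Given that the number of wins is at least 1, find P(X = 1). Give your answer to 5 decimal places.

X ~ Binomial(6, 0.25). Want P(X=1 | X≥1) = P(X=1) / P(X≥1).
P(X=1) = C(6,1)·0.25^1·0.75^5 = 0.3559570
P(X≥1) = 1 − 0.1779785 = 0.8220215
Ratio = 0.3559570 / 0.8220215 = 0.4330264

0.43303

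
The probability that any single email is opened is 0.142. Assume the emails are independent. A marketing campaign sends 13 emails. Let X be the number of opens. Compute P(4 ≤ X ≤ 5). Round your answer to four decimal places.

X ~ Binomial(13, 0.142); P(4 ≤ X ≤ 5) = Σ C(13,k) p^k (1−p)^(13−k) over k:
  k=4: C(13,4)·0.142^4·0.858^9 = 0.073256
  k=5: C(13,5)·0.142^5·0.858^8 = 0.021823
Total = 0.095080

0.0951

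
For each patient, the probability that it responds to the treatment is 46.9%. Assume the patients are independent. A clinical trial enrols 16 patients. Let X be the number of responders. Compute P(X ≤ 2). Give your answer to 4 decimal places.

X ~ Binomial(16, 0.469); P(X ≤ 2) = Σ C(16,k) p^k (1−p)^(16−k) over k:
  k=0: C(16,0)·0.469^0·0.531^16 = 0.000040
  k=1: C(16,1)·0.469^1·0.531^15 = 0.000565
  k=2: C(16,2)·0.469^2·0.531^14 = 0.003740
Total = 0.004344

0.0043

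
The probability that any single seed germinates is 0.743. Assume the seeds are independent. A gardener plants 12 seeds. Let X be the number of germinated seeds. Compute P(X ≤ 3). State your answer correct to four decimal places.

0.0005

X ~ Binomial(12, 0.743); P(X ≤ 3) = Σ C(12,k) p^k (1−p)^(12−k) over k:
  k=0: C(12,0)·0.743^0·0.257^12 = 0.000000
  k=1: C(12,1)·0.743^1·0.257^11 = 0.000003
  k=2: C(12,2)·0.743^2·0.257^10 = 0.000046
  k=3: C(12,3)·0.743^3·0.257^9 = 0.000441
Total = 0.000490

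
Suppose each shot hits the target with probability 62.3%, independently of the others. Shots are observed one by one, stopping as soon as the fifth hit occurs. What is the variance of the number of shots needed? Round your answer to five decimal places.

Y = total shots until the fifth success; negative binomial with r=5, p=0.623.
Var(Y) = r(1−p)/p² = 5·0.377 / 0.623² = 4.8566327

4.85663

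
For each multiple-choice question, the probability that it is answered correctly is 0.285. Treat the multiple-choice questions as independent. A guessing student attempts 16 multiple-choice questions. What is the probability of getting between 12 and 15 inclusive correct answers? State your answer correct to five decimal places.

0.00015

X ~ Binomial(16, 0.285); P(12 ≤ X ≤ 15) = Σ C(16,k) p^k (1−p)^(16−k) over k:
  k=12: C(16,12)·0.285^12·0.715^4 = 0.0001366
  k=13: C(16,13)·0.285^13·0.715^3 = 0.0000168
  k=14: C(16,14)·0.285^14·0.715^2 = 0.0000014
  k=15: C(16,15)·0.285^15·0.715^1 = 0.0000001
Total = 0.0001549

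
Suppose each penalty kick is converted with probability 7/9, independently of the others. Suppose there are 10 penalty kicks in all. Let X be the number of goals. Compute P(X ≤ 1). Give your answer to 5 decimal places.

X ~ Binomial(10, 0.777778); P(X ≤ 1) = Σ C(10,k) p^k (1−p)^(10−k) over k:
  k=0: C(10,0)·0.777778^0·0.222222^10 = 0.0000003
  k=1: C(10,1)·0.777778^1·0.222222^9 = 0.0000103
Total = 0.0000106

0.00001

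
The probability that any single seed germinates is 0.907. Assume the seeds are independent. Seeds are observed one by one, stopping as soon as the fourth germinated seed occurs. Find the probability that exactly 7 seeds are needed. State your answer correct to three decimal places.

Y = trial on which the fourth success occurs; negative binomial, r=4, p=0.907.
P(Y=7) = C(6,3) · p^4 · (1−p)^3
= 20 · 0.67675 · 0.00080436 = 0.01089

0.011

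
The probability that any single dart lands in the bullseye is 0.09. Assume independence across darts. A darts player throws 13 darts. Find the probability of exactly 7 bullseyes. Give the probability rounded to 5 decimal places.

0.00005

X ~ Binomial(n=13, p=0.09).
P(X=7) = C(13,7) · p^7 · (1−p)^6
= 1716 · 4.783e-08 · 0.56787 = 0.0000466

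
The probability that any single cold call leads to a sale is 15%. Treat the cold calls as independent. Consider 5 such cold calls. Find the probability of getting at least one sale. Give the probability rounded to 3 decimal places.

P(at least one) = 1 − P(none) = 1 − (1 − 0.15)^5
= 1 − 0.44371 = 0.55629

0.556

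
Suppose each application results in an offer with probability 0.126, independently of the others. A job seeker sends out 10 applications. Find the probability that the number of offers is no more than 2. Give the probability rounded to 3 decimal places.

X ~ Binomial(10, 0.126); P(X ≤ 2) = Σ C(10,k) p^k (1−p)^(10−k) over k:
  k=0: C(10,0)·0.126^0·0.874^10 = 0.26008
  k=1: C(10,1)·0.126^1·0.874^9 = 0.37495
  k=2: C(10,2)·0.126^2·0.874^8 = 0.24325
Total = 0.87828

0.878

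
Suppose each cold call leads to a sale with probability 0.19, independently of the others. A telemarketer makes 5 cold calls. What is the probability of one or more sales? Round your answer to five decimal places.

P(at least one) = 1 − P(none) = 1 − (1 − 0.19)^5
= 1 − 0.3486784 = 0.6513216

0.65132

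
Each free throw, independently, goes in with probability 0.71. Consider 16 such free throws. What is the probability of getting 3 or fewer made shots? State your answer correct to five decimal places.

X ~ Binomial(16, 0.71); P(X ≤ 3) = Σ C(16,k) p^k (1−p)^(16−k) over k:
  k=0: C(16,0)·0.71^0·0.29^16 = 0.0000000
  k=1: C(16,1)·0.71^1·0.29^15 = 0.0000001
  k=2: C(16,2)·0.71^2·0.29^14 = 0.0000018
  k=3: C(16,3)·0.71^3·0.29^13 = 0.0000206
Total = 0.0000225

0.00002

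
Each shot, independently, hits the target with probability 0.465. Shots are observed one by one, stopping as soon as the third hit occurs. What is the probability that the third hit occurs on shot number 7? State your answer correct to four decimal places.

Y = trial on which the third success occurs; negative binomial, r=3, p=0.465.
P(Y=7) = C(6,2) · p^3 · (1−p)^4
= 15 · 0.10054 · 0.081925 = 0.123556

0.1236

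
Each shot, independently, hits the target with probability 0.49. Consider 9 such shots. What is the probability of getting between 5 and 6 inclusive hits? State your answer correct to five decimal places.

X ~ Binomial(9, 0.49); P(5 ≤ X ≤ 6) = Σ C(9,k) p^k (1−p)^(9−k) over k:
  k=5: C(9,5)·0.49^5·0.51^4 = 0.2407862
  k=6: C(9,6)·0.49^6·0.51^3 = 0.1542291
Total = 0.3950153

0.39502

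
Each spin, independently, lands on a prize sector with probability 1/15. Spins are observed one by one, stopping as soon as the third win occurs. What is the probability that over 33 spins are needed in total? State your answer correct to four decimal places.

0.6209

Needing more than 33 spins ⇔ fewer than 3 successes in the first 33. With X ~ Binomial(33, 0.066667), P(Y > 33) = P(X ≤ 2).
  k=0: C(33,0)·0.066667^0·0.933333^33 = 0.102616
  k=1: C(33,1)·0.066667^1·0.933333^32 = 0.241880
  k=2: C(33,2)·0.066667^2·0.933333^31 = 0.276434
P(X ≤ 2) = 0.620929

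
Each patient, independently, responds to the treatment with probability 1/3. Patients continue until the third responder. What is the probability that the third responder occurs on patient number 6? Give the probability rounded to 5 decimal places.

0.10974

Y = trial on which the third success occurs; negative binomial, r=3, p=0.333333.
P(Y=6) = C(5,2) · p^3 · (1−p)^3
= 10 · 0.037037 · 0.2963 = 0.1097394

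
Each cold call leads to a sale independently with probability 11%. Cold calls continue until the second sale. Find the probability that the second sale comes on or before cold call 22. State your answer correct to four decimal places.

0.7136

Finishing within 22 cold calls ⇔ at least 2 successes in the first 22. With X ~ Binomial(22, 0.11), P(Y ≤ 22) = 1 − P(X ≤ 1).
  k=0: C(22,0)·0.11^0·0.89^22 = 0.077016
  k=1: C(22,1)·0.11^1·0.89^21 = 0.209414
1 − 0.286430 = 0.713570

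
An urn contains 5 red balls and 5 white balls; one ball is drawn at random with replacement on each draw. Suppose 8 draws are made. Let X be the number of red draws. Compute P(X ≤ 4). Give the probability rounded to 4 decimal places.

X ~ Binomial(8, 0.50); P(X ≤ 4) = Σ C(8,k) p^k (1−p)^(8−k) over k:
  k=0: C(8,0)·0.50^0·0.50^8 = 0.003906
  k=1: C(8,1)·0.50^1·0.50^7 = 0.031250
  k=2: C(8,2)·0.50^2·0.50^6 = 0.109375
  k=3: C(8,3)·0.50^3·0.50^5 = 0.218750
  k=4: C(8,4)·0.50^4·0.50^4 = 0.273438
Total = 0.636719

0.6367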